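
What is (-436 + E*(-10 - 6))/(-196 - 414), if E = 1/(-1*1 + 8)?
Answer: 1534/2135 ≈ 0.71850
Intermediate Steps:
E = ⅐ (E = 1/(-1 + 8) = 1/7 = ⅐ ≈ 0.14286)
(-436 + E*(-10 - 6))/(-196 - 414) = (-436 + (-10 - 6)/7)/(-196 - 414) = (-436 + (⅐)*(-16))/(-610) = (-436 - 16/7)*(-1/610) = -3068/7*(-1/610) = 1534/2135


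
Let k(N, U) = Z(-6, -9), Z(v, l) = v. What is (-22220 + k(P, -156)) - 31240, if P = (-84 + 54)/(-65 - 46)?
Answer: -53466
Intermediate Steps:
P = 10/37 (P = -30/(-111) = -30*(-1/111) = 10/37 ≈ 0.27027)
k(N, U) = -6
(-22220 + k(P, -156)) - 31240 = (-22220 - 6) - 31240 = -22226 - 31240 = -53466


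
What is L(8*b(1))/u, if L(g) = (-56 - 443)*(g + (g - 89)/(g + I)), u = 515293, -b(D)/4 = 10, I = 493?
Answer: 27828731/89145689 ≈ 0.31217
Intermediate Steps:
b(D) = -40 (b(D) = -4*10 = -40)
L(g) = -499*g - 499*(-89 + g)/(493 + g) (L(g) = (-56 - 443)*(g + (g - 89)/(g + 493)) = -499*(g + (-89 + g)/(493 + g)) = -499*g - 499*(-89 + g)/(493 + g))
L(8*b(1))/u = (499*(89 - (8*(-40))**2 - 3952*(-40))/(493 + 8*(-40)))/515293 = (499*(89 - 1*(-320)**2 - 494*(-320))/(493 - 320))*(1/515293) = (499*(89 - 1*102400 + 158080)/173)*(1/515293) = (499*(1/173)*(89 - 102400 + 158080))*(1/515293) = (499*(1/173)*55769)*(1/515293) = (27828731/173)*(1/515293) = 27828731/89145689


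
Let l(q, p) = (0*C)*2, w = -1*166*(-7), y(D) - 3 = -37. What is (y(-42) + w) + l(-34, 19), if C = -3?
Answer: 1128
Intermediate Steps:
y(D) = -34 (y(D) = 3 - 37 = -34)
w = 1162 (w = -166*(-7) = 1162)
l(q, p) = 0 (l(q, p) = (0*(-3))*2 = 0*2 = 0)
(y(-42) + w) + l(-34, 19) = (-34 + 1162) + 0 = 1128 + 0 = 1128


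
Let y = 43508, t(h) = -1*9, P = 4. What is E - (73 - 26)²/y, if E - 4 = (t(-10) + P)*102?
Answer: -22017257/43508 ≈ -506.05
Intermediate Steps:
t(h) = -9
E = -506 (E = 4 + (-9 + 4)*102 = 4 - 5*102 = 4 - 510 = -506)
E - (73 - 26)²/y = -506 - (73 - 26)²/43508 = -506 - 47²/43508 = -506 - 2209/43508 = -22017257/43508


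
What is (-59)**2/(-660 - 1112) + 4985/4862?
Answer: -4045601/4307732 ≈ -0.93915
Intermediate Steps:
(-59)**2/(-660 - 1112) + 4985/4862 = 3481/(-1772) + 4985*(1/4862) = 3481*(-1/1772) + 4985/4862 = -3481/1772 + 4985/4862 = -4045601/4307732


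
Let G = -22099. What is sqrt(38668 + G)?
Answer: 3*sqrt(1841) ≈ 128.72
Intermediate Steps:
sqrt(38668 + G) = sqrt(38668 - 22099) = sqrt(16569) = 3*sqrt(1841)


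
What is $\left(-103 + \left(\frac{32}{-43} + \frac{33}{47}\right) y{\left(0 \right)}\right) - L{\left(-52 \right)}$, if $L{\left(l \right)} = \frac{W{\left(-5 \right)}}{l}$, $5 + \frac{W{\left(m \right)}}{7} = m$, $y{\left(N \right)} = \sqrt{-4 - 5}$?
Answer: $- \frac{2713}{26} - \frac{255 i}{2021} \approx -104.35 - 0.12618 i$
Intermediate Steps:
$y{\left(N \right)} = 3 i$ ($y{\left(N \right)} = \sqrt{-9} = 3 i$)
$W{\left(m \right)} = -35 + 7 m$
$L{\left(l \right)} = - \frac{70}{l}$ ($L{\left(l \right)} = \frac{-35 + 7 \left(-5\right)}{l} = \frac{-35 - 35}{l} = - \frac{70}{l}$)
$\left(-103 + \left(\frac{32}{-43} + \frac{33}{47}\right) y{\left(0 \right)}\right) - L{\left(-52 \right)} = \left(-103 + \left(\frac{32}{-43} + \frac{33}{47}\right) 3 i\right) - - \frac{70}{-52} = \left(-103 + \left(32 \left(- \frac{1}{43}\right) + 33 \cdot \frac{1}{47}\right) 3 i\right) - \left(-70\right) \left(- \frac{1}{52}\right) = \left(-103 + \left(- \frac{32}{43} + \frac{33}{47}\right) 3 i\right) - \frac{35}{26} = \left(-103 - \frac{85 \cdot 3 i}{2021}\right) - \frac{35}{26} = \left(-103 - \frac{255 i}{2021}\right) - \frac{35}{26} = - \frac{2713}{26} - \frac{255 i}{2021}$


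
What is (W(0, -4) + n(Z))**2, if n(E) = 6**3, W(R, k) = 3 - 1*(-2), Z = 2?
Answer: 48841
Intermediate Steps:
W(R, k) = 5 (W(R, k) = 3 + 2 = 5)
n(E) = 216
(W(0, -4) + n(Z))**2 = (5 + 216)**2 = 221**2 = 48841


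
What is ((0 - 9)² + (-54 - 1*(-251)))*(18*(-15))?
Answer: -75060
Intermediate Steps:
((0 - 9)² + (-54 - 1*(-251)))*(18*(-15)) = ((-9)² + (-54 + 251))*(-270) = (81 + 197)*(-270) = 278*(-270) = -75060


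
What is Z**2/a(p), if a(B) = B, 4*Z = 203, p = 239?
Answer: 41209/3824 ≈ 10.776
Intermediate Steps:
Z = 203/4 (Z = (1/4)*203 = 203/4 ≈ 50.750)
Z**2/a(p) = (203/4)**2/239 = (41209/16)*(1/239) = 41209/3824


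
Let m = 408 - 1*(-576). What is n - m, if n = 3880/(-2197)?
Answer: -2165728/2197 ≈ -985.77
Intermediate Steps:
n = -3880/2197 (n = 3880*(-1/2197) = -3880/2197 ≈ -1.7660)
m = 984 (m = 408 + 576 = 984)
n - m = -3880/2197 - 1*984 = -3880/2197 - 984 = -2165728/2197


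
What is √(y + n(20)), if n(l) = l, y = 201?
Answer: √221 ≈ 14.866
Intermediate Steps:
√(y + n(20)) = √(201 + 20) = √221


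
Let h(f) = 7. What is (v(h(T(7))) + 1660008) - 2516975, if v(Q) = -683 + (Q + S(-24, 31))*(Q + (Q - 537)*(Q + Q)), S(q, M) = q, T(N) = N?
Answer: -731629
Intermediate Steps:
v(Q) = -683 + (-24 + Q)*(Q + 2*Q*(-537 + Q)) (v(Q) = -683 + (Q - 24)*(Q + (Q - 537)*(Q + Q)) = -683 + (-24 + Q)*(Q + (-537 + Q)*(2*Q)) = -683 + (-24 + Q)*(Q + 2*Q*(-537 + Q)))
(v(h(T(7))) + 1660008) - 2516975 = ((-683 - 1121*7² + 2*7³ + 25752*7) + 1660008) - 2516975 = ((-683 - 1121*49 + 2*343 + 180264) + 1660008) - 2516975 = ((-683 - 54929 + 686 + 180264) + 1660008) - 2516975 = (125338 + 1660008) - 2516975 = 1785346 - 2516975 = -731629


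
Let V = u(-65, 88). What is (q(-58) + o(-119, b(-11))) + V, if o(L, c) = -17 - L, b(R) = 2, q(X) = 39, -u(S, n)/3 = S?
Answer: 336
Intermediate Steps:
u(S, n) = -3*S
V = 195 (V = -3*(-65) = 195)
(q(-58) + o(-119, b(-11))) + V = (39 + (-17 - 1*(-119))) + 195 = (39 + (-17 + 119)) + 195 = (39 + 102) + 195 = 141 + 195 = 336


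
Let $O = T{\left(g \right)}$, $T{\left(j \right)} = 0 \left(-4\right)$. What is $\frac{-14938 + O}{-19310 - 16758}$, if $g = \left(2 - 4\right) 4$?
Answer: $\frac{7469}{18034} \approx 0.41416$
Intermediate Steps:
$g = -8$ ($g = \left(-2\right) 4 = -8$)
$T{\left(j \right)} = 0$
$O = 0$
$\frac{-14938 + O}{-19310 - 16758} = \frac{-14938 + 0}{-19310 - 16758} = - \frac{14938}{-36068} = \left(-14938\right) \left(- \frac{1}{36068}\right) = \frac{7469}{18034}$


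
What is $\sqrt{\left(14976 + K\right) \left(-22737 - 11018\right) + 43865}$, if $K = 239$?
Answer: $2 i \sqrt{128384615} \approx 22661.0 i$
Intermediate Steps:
$\sqrt{\left(14976 + K\right) \left(-22737 - 11018\right) + 43865} = \sqrt{\left(14976 + 239\right) \left(-22737 - 11018\right) + 43865} = \sqrt{15215 \left(-33755\right) + 43865} = \sqrt{-513582325 + 43865} = \sqrt{-513538460} = 2 i \sqrt{128384615}$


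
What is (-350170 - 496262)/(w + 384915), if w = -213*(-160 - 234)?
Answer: -94048/52093 ≈ -1.8054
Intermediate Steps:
w = 83922 (w = -213*(-394) = 83922)
(-350170 - 496262)/(w + 384915) = (-350170 - 496262)/(83922 + 384915) = -846432/468837 = -846432*1/468837 = -94048/52093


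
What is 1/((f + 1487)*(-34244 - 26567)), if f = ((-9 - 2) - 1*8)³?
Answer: 1/326676692 ≈ 3.0611e-9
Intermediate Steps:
f = -6859 (f = (-11 - 8)³ = (-19)³ = -6859)
1/((f + 1487)*(-34244 - 26567)) = 1/((-6859 + 1487)*(-34244 - 26567)) = 1/(-5372*(-60811)) = 1/326676692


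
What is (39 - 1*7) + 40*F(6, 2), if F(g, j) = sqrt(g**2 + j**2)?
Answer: 32 + 80*sqrt(10) ≈ 284.98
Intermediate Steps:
(39 - 1*7) + 40*F(6, 2) = (39 - 1*7) + 40*sqrt(6**2 + 2**2) = (39 - 7) + 40*sqrt(36 + 4) = 32 + 40*sqrt(40) = 32 + 40*(2*sqrt(10)) = 32 + 80*sqrt(10)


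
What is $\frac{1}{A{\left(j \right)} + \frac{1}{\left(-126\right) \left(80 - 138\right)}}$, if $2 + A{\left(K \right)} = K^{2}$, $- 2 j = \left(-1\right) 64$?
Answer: $\frac{7308}{7468777} \approx 0.00097847$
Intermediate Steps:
$j = 32$ ($j = - \frac{\left(-1\right) 64}{2} = \left(- \frac{1}{2}\right) \left(-64\right) = 32$)
$A{\left(K \right)} = -2 + K^{2}$
$\frac{1}{A{\left(j \right)} + \frac{1}{\left(-126\right) \left(80 - 138\right)}} = \frac{1}{\left(-2 + 32^{2}\right) + \frac{1}{\left(-126\right) \left(80 - 138\right)}} = \frac{1}{\left(-2 + 1024\right) + \frac{1}{\left(-126\right) \left(-58\right)}} = \frac{1}{1022 + \frac{1}{7308}} = \frac{1}{\frac{7468777}{7308}} = \frac{7308}{7468777}$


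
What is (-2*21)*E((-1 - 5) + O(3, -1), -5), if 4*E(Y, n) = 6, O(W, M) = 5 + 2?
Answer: -63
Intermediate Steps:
O(W, M) = 7
E(Y, n) = 3/2 (E(Y, n) = (¼)*6 = 3/2)
(-2*21)*E((-1 - 5) + O(3, -1), -5) = -2*21*(3/2) = -42*3/2 = -63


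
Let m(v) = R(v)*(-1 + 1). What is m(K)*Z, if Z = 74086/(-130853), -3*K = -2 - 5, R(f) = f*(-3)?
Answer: 0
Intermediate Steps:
R(f) = -3*f
K = 7/3 (K = -(-2 - 5)/3 = -1/3*(-7) = 7/3 ≈ 2.3333)
Z = -74086/130853 (Z = 74086*(-1/130853) = -74086/130853 ≈ -0.56618)
m(v) = 0 (m(v) = (-3*v)*(-1 + 1) = -3*v*0 = 0)
m(K)*Z = 0*(-74086/130853) = 0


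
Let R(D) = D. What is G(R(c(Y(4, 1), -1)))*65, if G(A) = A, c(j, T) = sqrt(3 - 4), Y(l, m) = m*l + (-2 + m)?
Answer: 65*I ≈ 65.0*I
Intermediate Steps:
Y(l, m) = -2 + m + l*m (Y(l, m) = l*m + (-2 + m) = -2 + m + l*m)
c(j, T) = I (c(j, T) = sqrt(-1) = I)
G(R(c(Y(4, 1), -1)))*65 = I*65 = 65*I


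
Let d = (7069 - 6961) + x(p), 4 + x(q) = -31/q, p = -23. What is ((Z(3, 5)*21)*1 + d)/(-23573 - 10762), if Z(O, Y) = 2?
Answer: -3389/789705 ≈ -0.0042915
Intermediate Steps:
x(q) = -4 - 31/q
d = 2423/23 (d = (7069 - 6961) + (-4 - 31/(-23)) = 108 + (-4 - 31*(-1/23)) = 108 + (-4 + 31/23) = 108 - 61/23 = 2423/23 ≈ 105.35)
((Z(3, 5)*21)*1 + d)/(-23573 - 10762) = ((2*21)*1 + 2423/23)/(-23573 - 10762) = (42*1 + 2423/23)/(-34335) = (42 + 2423/23)*(-1/34335) = (3389/23)*(-1/34335) = -3389/789705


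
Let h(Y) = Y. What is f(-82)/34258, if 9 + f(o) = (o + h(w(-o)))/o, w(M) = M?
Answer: -9/34258 ≈ -0.00026271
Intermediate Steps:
f(o) = -9 (f(o) = -9 + (o - o)/o = -9 + 0/o = -9 + 0 = -9)
f(-82)/34258 = -9/34258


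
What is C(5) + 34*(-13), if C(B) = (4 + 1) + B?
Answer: -432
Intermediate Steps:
C(B) = 5 + B
C(5) + 34*(-13) = (5 + 5) + 34*(-13) = 10 - 442 = -432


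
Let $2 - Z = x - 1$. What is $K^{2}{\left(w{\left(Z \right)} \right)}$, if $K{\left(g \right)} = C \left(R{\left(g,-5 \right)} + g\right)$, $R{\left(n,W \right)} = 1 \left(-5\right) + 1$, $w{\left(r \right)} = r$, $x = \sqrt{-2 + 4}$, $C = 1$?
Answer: $\left(1 + \sqrt{2}\right)^{2} \approx 5.8284$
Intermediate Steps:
$x = \sqrt{2} \approx 1.4142$
$Z = 3 - \sqrt{2}$ ($Z = 2 - \left(\sqrt{2} - 1\right) = 2 - \left(-1 + \sqrt{2}\right) = 2 + \left(1 - \sqrt{2}\right) = 3 - \sqrt{2} \approx 1.5858$)
$R{\left(n,W \right)} = -4$ ($R{\left(n,W \right)} = -5 + 1 = -4$)
$K{\left(g \right)} = -4 + g$ ($K{\left(g \right)} = 1 \left(-4 + g\right) = -4 + g$)
$K^{2}{\left(w{\left(Z \right)} \right)} = \left(-4 + \left(3 - \sqrt{2}\right)\right)^{2} = \left(-1 - \sqrt{2}\right)^{2}$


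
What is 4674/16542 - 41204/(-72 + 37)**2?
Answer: -112645153/3377325 ≈ -33.353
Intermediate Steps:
4674/16542 - 41204/(-72 + 37)**2 = 4674*(1/16542) - 41204/((-35)**2) = 779/2757 - 41204/1225 = -112645153/3377325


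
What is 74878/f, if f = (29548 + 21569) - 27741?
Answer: 37439/11688 ≈ 3.2032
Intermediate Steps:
f = 23376 (f = 51117 - 27741 = 23376)
74878/f = 74878/23376 = 74878*(1/23376) = 37439/11688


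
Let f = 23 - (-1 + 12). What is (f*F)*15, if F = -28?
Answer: -5040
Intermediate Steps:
f = 12 (f = 23 - 1*11 = 23 - 11 = 12)
(f*F)*15 = (12*(-28))*15 = -336*15 = -5040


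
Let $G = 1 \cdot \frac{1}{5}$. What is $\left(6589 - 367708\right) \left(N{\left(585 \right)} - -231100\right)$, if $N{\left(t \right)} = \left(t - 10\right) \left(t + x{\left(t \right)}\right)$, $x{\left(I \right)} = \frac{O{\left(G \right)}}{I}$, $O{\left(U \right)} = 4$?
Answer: $- \frac{7992169548055}{39} \approx -2.0493 \cdot 10^{11}$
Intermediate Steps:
$G = \frac{1}{5}$ ($G = 1 \cdot \frac{1}{5} = \frac{1}{5} \approx 0.2$)
$x{\left(I \right)} = \frac{4}{I}$
$N{\left(t \right)} = \left(-10 + t\right) \left(t + \frac{4}{t}\right)$ ($N{\left(t \right)} = \left(t - 10\right) \left(t + \frac{4}{t}\right) = \left(-10 + t\right) \left(t + \frac{4}{t}\right)$)
$\left(6589 - 367708\right) \left(N{\left(585 \right)} - -231100\right) = \left(6589 - 367708\right) \left(\left(4 + 585^{2} - \frac{40}{585} - 5850\right) - -231100\right) = - 361119 \left(\left(4 + 342225 - \frac{8}{117} - 5850\right) + 231100\right) = - 361119 \left(\frac{39356335}{117} + 231100\right) = \left(-361119\right) \frac{66395035}{117} = - \frac{7992169548055}{39}$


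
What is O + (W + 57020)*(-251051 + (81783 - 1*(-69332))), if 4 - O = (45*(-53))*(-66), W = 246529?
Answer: -30335630270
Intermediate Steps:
O = -157406 (O = 4 - 45*(-53)*(-66) = 4 - (-2385)*(-66) = 4 - 1*157410 = 4 - 157410 = -157406)
O + (W + 57020)*(-251051 + (81783 - 1*(-69332))) = -157406 + (246529 + 57020)*(-251051 + (81783 - 1*(-69332))) = -157406 + 303549*(-251051 + (81783 + 69332)) = -157406 + 303549*(-251051 + 151115) = -157406 + 303549*(-99936) = -157406 - 30335472864 = -30335630270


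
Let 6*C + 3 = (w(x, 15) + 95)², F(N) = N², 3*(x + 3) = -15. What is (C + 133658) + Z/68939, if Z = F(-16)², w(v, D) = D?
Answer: 56119841471/413634 ≈ 1.3568e+5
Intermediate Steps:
x = -8 (x = -3 + (⅓)*(-15) = -3 - 5 = -8)
Z = 65536 (Z = ((-16)²)² = 256² = 65536)
C = 12097/6 (C = -½ + (15 + 95)²/6 = -½ + (⅙)*110² = -½ + (⅙)*12100 = -½ + 6050/3 = 12097/6 ≈ 2016.2)
(C + 133658) + Z/68939 = (12097/6 + 133658) + 65536/68939 = 814045/6 + 65536*(1/68939) = 814045/6 + 65536/68939 = 56119841471/413634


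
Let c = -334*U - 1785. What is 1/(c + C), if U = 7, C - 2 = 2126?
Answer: -1/1995 ≈ -0.00050125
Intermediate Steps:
C = 2128 (C = 2 + 2126 = 2128)
c = -4123 (c = -334*7 - 1785 = -2338 - 1785 = -4123)
1/(c + C) = 1/(-4123 + 2128) = 1/(-1995) = -1/1995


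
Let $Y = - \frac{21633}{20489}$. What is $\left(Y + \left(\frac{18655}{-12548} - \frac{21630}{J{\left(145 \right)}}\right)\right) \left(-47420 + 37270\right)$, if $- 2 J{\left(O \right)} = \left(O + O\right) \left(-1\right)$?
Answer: $\frac{28278842426575}{18363998} \approx 1.5399 \cdot 10^{6}$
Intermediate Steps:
$J{\left(O \right)} = O$ ($J{\left(O \right)} = - \frac{\left(O + O\right) \left(-1\right)}{2} = - \frac{2 O \left(-1\right)}{2} = - \frac{\left(-2\right) O}{2} = O$)
$Y = - \frac{21633}{20489}$ ($Y = \left(-21633\right) \frac{1}{20489} = - \frac{21633}{20489} \approx -1.0558$)
$\left(Y + \left(\frac{18655}{-12548} - \frac{21630}{J{\left(145 \right)}}\right)\right) \left(-47420 + 37270\right) = \left(- \frac{21633}{20489} + \left(\frac{18655}{-12548} - \frac{21630}{145}\right)\right) \left(-47420 + 37270\right) = \left(- \frac{21633}{20489} + \left(18655 \left(- \frac{1}{12548}\right) - \frac{4326}{29}\right)\right) \left(-10150\right) = \left(- \frac{21633}{20489} - \frac{54823643}{363892}\right) \left(-10150\right) = \left(- \frac{1131153697063}{7455783188}\right) \left(-10150\right) = \frac{28278842426575}{18363998}$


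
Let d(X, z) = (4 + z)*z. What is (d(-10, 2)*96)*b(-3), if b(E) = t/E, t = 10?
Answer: -3840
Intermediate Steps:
d(X, z) = z*(4 + z)
b(E) = 10/E
(d(-10, 2)*96)*b(-3) = ((2*(4 + 2))*96)*(10/(-3)) = ((2*6)*96)*(10*(-⅓)) = (12*96)*(-10/3) = 1152*(-10/3) = -3840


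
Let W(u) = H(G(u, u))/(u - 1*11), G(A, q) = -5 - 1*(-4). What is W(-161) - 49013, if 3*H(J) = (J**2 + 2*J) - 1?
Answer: -12645353/258 ≈ -49013.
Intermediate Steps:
G(A, q) = -1 (G(A, q) = -5 + 4 = -1)
H(J) = -1/3 + J**2/3 + 2*J/3 (H(J) = ((J**2 + 2*J) - 1)/3 = (-1 + J**2 + 2*J)/3 = -1/3 + J**2/3 + 2*J/3)
W(u) = -2/(3*(-11 + u)) (W(u) = (-1/3 + (1/3)*(-1)**2 + (2/3)*(-1))/(u - 1*11) = (-1/3 + (1/3)*1 - 2/3)/(u - 11) = (-1/3 + 1/3 - 2/3)/(-11 + u) = -2/(3*(-11 + u)))
W(-161) - 49013 = -2/(-33 + 3*(-161)) - 49013 = -2/(-33 - 483) - 49013 = -2/(-516) - 49013 = -2*(-1/516) - 49013 = 1/258 - 49013 = -12645353/258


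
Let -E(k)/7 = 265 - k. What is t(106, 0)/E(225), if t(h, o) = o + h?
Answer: -53/140 ≈ -0.37857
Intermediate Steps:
t(h, o) = h + o
E(k) = -1855 + 7*k (E(k) = -7*(265 - k) = -1855 + 7*k)
t(106, 0)/E(225) = (106 + 0)/(-1855 + 7*225) = 106/(-1855 + 1575) = 106/(-280) = 106*(-1/280) = -53/140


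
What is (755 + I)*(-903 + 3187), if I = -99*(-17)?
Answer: 5568392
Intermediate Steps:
I = 1683
(755 + I)*(-903 + 3187) = (755 + 1683)*(-903 + 3187) = 2438*2284 = 5568392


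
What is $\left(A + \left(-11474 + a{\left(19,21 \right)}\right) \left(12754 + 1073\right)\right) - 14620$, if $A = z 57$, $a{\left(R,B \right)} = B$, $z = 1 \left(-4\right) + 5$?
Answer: $-158375194$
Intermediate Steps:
$z = 1$ ($z = -4 + 5 = 1$)
$A = 57$ ($A = 1 \cdot 57 = 57$)
$\left(A + \left(-11474 + a{\left(19,21 \right)}\right) \left(12754 + 1073\right)\right) - 14620 = \left(57 + \left(-11474 + 21\right) \left(12754 + 1073\right)\right) - 14620 = \left(57 - 158360631\right) - 14620 = -158360574 - 14620 = -158375194$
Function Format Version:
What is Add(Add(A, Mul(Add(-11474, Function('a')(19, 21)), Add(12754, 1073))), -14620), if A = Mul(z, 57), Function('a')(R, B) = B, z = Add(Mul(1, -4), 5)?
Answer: -158375194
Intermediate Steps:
z = 1 (z = Add(-4, 5) = 1)
A = 57 (A = Mul(1, 57) = 57)
Add(Add(A, Mul(Add(-11474, Function('a')(19, 21)), Add(12754, 1073))), -14620) = Add(Add(57, Mul(Add(-11474, 21), Add(12754, 1073))), -14620) = Add(Add(57, Mul(-11453, 13827)), -14620) = Add(Add(57, -158360631), -14620) = Add(-158360574, -14620) = -158375194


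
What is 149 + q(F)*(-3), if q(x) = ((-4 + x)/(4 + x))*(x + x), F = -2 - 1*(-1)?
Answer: 139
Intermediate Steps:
F = -1 (F = -2 + 1 = -1)
q(x) = 2*x*(-4 + x)/(4 + x) (q(x) = ((-4 + x)/(4 + x))*(2*x) = 2*x*(-4 + x)/(4 + x))
149 + q(F)*(-3) = 149 + (2*(-1)*(-4 - 1)/(4 - 1))*(-3) = 149 + (2*(-1)*(-5)/3)*(-3) = 149 + (2*(-1)*(1/3)*(-5))*(-3) = 149 + (10/3)*(-3) = 149 - 10 = 139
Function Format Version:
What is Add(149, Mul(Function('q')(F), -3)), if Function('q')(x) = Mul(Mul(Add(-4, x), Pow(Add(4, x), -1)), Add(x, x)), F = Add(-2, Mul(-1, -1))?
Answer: 139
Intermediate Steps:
F = -1 (F = Add(-2, 1) = -1)
Function('q')(x) = Mul(2, x, Pow(Add(4, x), -1), Add(-4, x)) (Function('q')(x) = Mul(Mul(Pow(Add(4, x), -1), Add(-4, x)), Mul(2, x)) = Mul(2, x, Pow(Add(4, x), -1), Add(-4, x)))
Add(149, Mul(Function('q')(F), -3)) = Add(149, Mul(Mul(2, -1, Pow(Add(4, -1), -1), Add(-4, -1)), -3)) = Add(149, Mul(Mul(2, -1, Pow(3, -1), -5), -3)) = Add(149, Mul(Mul(2, -1, Rational(1, 3), -5), -3)) = Add(149, Mul(Rational(10, 3), -3)) = Add(149, -10) = 139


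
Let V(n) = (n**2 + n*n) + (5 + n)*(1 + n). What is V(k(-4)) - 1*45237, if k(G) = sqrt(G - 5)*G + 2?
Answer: -45640 - 216*I ≈ -45640.0 - 216.0*I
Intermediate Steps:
k(G) = 2 + G*sqrt(-5 + G) (k(G) = sqrt(-5 + G)*G + 2 = G*sqrt(-5 + G) + 2 = 2 + G*sqrt(-5 + G))
V(n) = 2*n**2 + (1 + n)*(5 + n) (V(n) = (n**2 + n**2) + (1 + n)*(5 + n) = 2*n**2 + (1 + n)*(5 + n))
V(k(-4)) - 1*45237 = (5 + 3*(2 - 4*sqrt(-5 - 4))**2 + 6*(2 - 4*sqrt(-5 - 4))) - 1*45237 = (5 + 3*(2 - 12*I)**2 + 6*(2 - 12*I)) - 45237 = (5 + 3*(2 - 12*I)**2 + (12 - 72*I)) - 45237 = (17 - 72*I + 3*(2 - 12*I)**2) - 45237 = -45220 - 72*I + 3*(2 - 12*I)**2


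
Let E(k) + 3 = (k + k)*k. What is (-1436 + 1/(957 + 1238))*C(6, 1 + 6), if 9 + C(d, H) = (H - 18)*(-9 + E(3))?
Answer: 47280285/439 ≈ 1.0770e+5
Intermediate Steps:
E(k) = -3 + 2*k² (E(k) = -3 + (k + k)*k = -3 + (2*k)*k = -3 + 2*k²)
C(d, H) = -117 + 6*H (C(d, H) = -9 + (H - 18)*(-9 + (-3 + 2*3²)) = -9 + (-18 + H)*(-9 + (-3 + 2*9)) = -9 + (-18 + H)*(-9 + (-3 + 18)) = -9 + (-18 + H)*(-9 + 15) = -9 + (-18 + H)*6 = -9 + (-108 + 6*H) = -117 + 6*H)
(-1436 + 1/(957 + 1238))*C(6, 1 + 6) = (-1436 + 1/(957 + 1238))*(-117 + 6*(1 + 6)) = (-1436 + 1/2195)*(-117 + 6*7) = (-1436 + 1/2195)*(-117 + 42) = -3152019/2195*(-75) = 47280285/439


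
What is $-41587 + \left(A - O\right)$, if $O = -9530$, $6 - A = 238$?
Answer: $-32289$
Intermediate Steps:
$A = -232$ ($A = 6 - 238 = -232$)
$-41587 + \left(A - O\right) = -41587 - -9298 = -41587 + \left(-232 + 9530\right) = -41587 + 9298 = -32289$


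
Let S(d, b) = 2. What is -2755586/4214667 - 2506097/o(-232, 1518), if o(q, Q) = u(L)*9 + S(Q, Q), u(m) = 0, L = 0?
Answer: -10562369835871/8429334 ≈ -1.2531e+6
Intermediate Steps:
o(q, Q) = 2 (o(q, Q) = 0*9 + 2 = 0 + 2 = 2)
-2755586/4214667 - 2506097/o(-232, 1518) = -2755586/4214667 - 2506097/2 = -10562369835871/8429334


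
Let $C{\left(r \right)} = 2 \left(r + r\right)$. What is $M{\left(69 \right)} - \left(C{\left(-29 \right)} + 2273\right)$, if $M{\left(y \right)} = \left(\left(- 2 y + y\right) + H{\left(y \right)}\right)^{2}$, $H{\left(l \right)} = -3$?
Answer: $3027$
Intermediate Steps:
$C{\left(r \right)} = 4 r$ ($C{\left(r \right)} = 2 \cdot 2 r = 4 r$)
$M{\left(y \right)} = \left(-3 - y\right)^{2}$ ($M{\left(y \right)} = \left(\left(- 2 y + y\right) - 3\right)^{2} = \left(- y - 3\right)^{2} = \left(-3 - y\right)^{2}$)
$M{\left(69 \right)} - \left(C{\left(-29 \right)} + 2273\right) = \left(3 + 69\right)^{2} - \left(4 \left(-29\right) + 2273\right) = 72^{2} - \left(-116 + 2273\right) = 5184 - 2157 = 3027$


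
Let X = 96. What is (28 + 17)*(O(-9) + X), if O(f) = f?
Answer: 3915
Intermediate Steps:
(28 + 17)*(O(-9) + X) = (28 + 17)*(-9 + 96) = 45*87 = 3915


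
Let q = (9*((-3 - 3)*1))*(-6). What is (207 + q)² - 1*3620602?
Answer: -3338641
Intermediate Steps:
q = 324 (q = (9*(-6*1))*(-6) = (9*(-6))*(-6) = -54*(-6) = 324)
(207 + q)² - 1*3620602 = (207 + 324)² - 1*3620602 = 531² - 3620602 = 281961 - 3620602 = -3338641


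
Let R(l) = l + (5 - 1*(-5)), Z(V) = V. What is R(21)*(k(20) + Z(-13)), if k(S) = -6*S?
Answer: -4123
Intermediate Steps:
R(l) = 10 + l (R(l) = l + (5 + 5) = l + 10 = 10 + l)
R(21)*(k(20) + Z(-13)) = (10 + 21)*(-6*20 - 13) = 31*(-120 - 13) = 31*(-133) = -4123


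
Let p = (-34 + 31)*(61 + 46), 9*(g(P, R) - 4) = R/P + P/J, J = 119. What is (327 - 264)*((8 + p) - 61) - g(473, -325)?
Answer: -11938320032/506583 ≈ -23566.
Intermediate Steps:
g(P, R) = 4 + P/1071 + R/(9*P) (g(P, R) = 4 + (R/P + P/119)/9 = 4 + (P/119 + R/P)/9 = 4 + (P/1071 + R/(9*P)) = 4 + P/1071 + R/(9*P))
p = -321 (p = -3*107 = -321)
(327 - 264)*((8 + p) - 61) - g(473, -325) = (327 - 264)*((8 - 321) - 61) - (4 + (1/1071)*473 + (⅑)*(-325)/473) = 63*(-313 - 61) - (4 + 473/1071 + (⅑)*(-325)*(1/473)) = 63*(-374) - (4 + 473/1071 - 325/4257) = -23562 - 1*2211386/506583 = -23562 - 2211386/506583 = -11938320032/506583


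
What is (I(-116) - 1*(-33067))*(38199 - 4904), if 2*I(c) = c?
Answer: 1099034655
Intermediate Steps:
I(c) = c/2
(I(-116) - 1*(-33067))*(38199 - 4904) = ((½)*(-116) - 1*(-33067))*(38199 - 4904) = (-58 + 33067)*33295 = 33009*33295 = 1099034655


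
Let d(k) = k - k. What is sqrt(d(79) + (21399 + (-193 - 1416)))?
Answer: sqrt(19790) ≈ 140.68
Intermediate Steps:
d(k) = 0
sqrt(d(79) + (21399 + (-193 - 1416))) = sqrt(0 + (21399 + (-193 - 1416))) = sqrt(0 + (21399 - 1609)) = sqrt(0 + 19790) = sqrt(19790)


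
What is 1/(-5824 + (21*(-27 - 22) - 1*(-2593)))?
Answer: -1/4260 ≈ -0.00023474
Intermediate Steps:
1/(-5824 + (21*(-27 - 22) - 1*(-2593))) = 1/(-5824 + (21*(-49) + 2593)) = 1/(-5824 + (-1029 + 2593)) = 1/(-5824 + 1564) = 1/(-4260) = -1/4260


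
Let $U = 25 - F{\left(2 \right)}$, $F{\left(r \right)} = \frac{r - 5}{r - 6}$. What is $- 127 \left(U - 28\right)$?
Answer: $\frac{1905}{4} \approx 476.25$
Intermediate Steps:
$F{\left(r \right)} = \frac{-5 + r}{-6 + r}$
$U = \frac{97}{4}$ ($U = 25 - \frac{-5 + 2}{-6 + 2} = 25 - \frac{1}{-4} \left(-3\right) = 25 - \left(- \frac{1}{4}\right) \left(-3\right) = 25 - \frac{3}{4} = \frac{97}{4} \approx 24.25$)
$- 127 \left(U - 28\right) = - 127 \left(\frac{97}{4} - 28\right) = \left(-127\right) \left(- \frac{15}{4}\right) = \frac{1905}{4}$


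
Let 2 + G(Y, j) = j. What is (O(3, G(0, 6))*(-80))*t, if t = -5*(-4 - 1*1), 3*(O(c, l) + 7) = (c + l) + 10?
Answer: 8000/3 ≈ 2666.7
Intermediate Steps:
G(Y, j) = -2 + j
O(c, l) = -11/3 + c/3 + l/3 (O(c, l) = -7 + ((c + l) + 10)/3 = -7 + (10 + c + l)/3 = -7 + (10/3 + c/3 + l/3) = -11/3 + c/3 + l/3)
t = 25 (t = -5*(-4 - 1) = -5*(-5) = 25)
(O(3, G(0, 6))*(-80))*t = ((-11/3 + (⅓)*3 + (-2 + 6)/3)*(-80))*25 = ((-11/3 + 1 + (⅓)*4)*(-80))*25 = ((-11/3 + 1 + 4/3)*(-80))*25 = -4/3*(-80)*25 = (320/3)*25 = 8000/3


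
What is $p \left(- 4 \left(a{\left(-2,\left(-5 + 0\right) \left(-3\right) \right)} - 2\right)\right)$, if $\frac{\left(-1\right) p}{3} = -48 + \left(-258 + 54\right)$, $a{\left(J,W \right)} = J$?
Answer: $12096$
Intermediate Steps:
$p = 756$ ($p = - 3 \left(-48 + \left(-258 + 54\right)\right) = - 3 \left(-48 - 204\right) = \left(-3\right) \left(-252\right) = 756$)
$p \left(- 4 \left(a{\left(-2,\left(-5 + 0\right) \left(-3\right) \right)} - 2\right)\right) = 756 \left(- 4 \left(-2 - 2\right)\right) = 756 \left(\left(-4\right) \left(-4\right)\right) = 756 \cdot 16 = 12096$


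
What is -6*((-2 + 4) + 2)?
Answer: -24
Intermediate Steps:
-6*((-2 + 4) + 2) = -6*(2 + 2) = -6*4 = -24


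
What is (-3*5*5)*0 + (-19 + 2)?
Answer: -17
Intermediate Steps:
(-3*5*5)*0 + (-19 + 2) = -15*5*0 - 17 = -75*0 - 17 = 0 - 17 = -17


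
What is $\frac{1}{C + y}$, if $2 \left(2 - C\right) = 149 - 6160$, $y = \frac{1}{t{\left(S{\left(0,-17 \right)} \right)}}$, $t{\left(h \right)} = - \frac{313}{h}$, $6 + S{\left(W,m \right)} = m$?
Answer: $\frac{626}{1882741} \approx 0.00033249$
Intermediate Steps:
$S{\left(W,m \right)} = -6 + m$
$y = \frac{23}{313}$ ($y = \frac{1}{\left(-313\right) \frac{1}{-6 - 17}} = \frac{1}{\left(-313\right) \frac{1}{-23}} = \frac{1}{\left(-313\right) \left(- \frac{1}{23}\right)} = \frac{1}{\frac{313}{23}} = \frac{23}{313} \approx 0.073482$)
$C = \frac{6015}{2}$ ($C = 2 - \frac{149 - 6160}{2} = 2 - - \frac{6011}{2} = 2 + \frac{6011}{2} = \frac{6015}{2} \approx 3007.5$)
$\frac{1}{C + y} = \frac{1}{\frac{6015}{2} + \frac{23}{313}} = \frac{1}{\frac{1882741}{626}} = \frac{626}{1882741}$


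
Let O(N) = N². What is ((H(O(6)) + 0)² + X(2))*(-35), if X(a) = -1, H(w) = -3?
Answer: -280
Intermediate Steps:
((H(O(6)) + 0)² + X(2))*(-35) = ((-3 + 0)² - 1)*(-35) = ((-3)² - 1)*(-35) = (9 - 1)*(-35) = 8*(-35) = -280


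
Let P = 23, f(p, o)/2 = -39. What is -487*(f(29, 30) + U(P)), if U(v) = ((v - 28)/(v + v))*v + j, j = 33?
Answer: 46265/2 ≈ 23133.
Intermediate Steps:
f(p, o) = -78 (f(p, o) = 2*(-39) = -78)
U(v) = 19 + v/2 (U(v) = ((v - 28)/(v + v))*v + 33 = ((-28 + v)/((2*v)))*v + 33 = ((-28 + v)*(1/(2*v)))*v + 33 = ((-28 + v)/(2*v))*v + 33 = (-14 + v/2) + 33 = 19 + v/2)
-487*(f(29, 30) + U(P)) = -487*(-78 + (19 + (1/2)*23)) = -487*(-78 + (19 + 23/2)) = -487*(-78 + 61/2) = -487*(-95/2) = 46265/2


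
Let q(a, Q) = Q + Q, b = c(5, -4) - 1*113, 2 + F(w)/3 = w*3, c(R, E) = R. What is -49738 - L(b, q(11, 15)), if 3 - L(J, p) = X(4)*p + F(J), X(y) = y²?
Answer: -50239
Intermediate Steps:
F(w) = -6 + 9*w (F(w) = -6 + 3*(w*3) = -6 + 3*(3*w) = -6 + 9*w)
b = -108 (b = 5 - 1*113 = 5 - 113 = -108)
q(a, Q) = 2*Q
L(J, p) = 9 - 16*p - 9*J (L(J, p) = 3 - (4²*p + (-6 + 9*J)) = 3 - (16*p + (-6 + 9*J)) = 3 - (-6 + 9*J + 16*p) = 3 + (6 - 16*p - 9*J) = 9 - 16*p - 9*J)
-49738 - L(b, q(11, 15)) = -49738 - (9 - 32*15 - 9*(-108)) = -49738 - (9 - 16*30 + 972) = -49738 - (9 - 480 + 972) = -49738 - 1*501 = -49738 - 501 = -50239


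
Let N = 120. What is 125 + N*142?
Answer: 17165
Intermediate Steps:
125 + N*142 = 125 + 120*142 = 125 + 17040 = 17165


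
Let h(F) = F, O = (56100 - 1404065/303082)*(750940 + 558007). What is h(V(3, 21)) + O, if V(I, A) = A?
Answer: 1711850566752659/23314 ≈ 7.3426e+10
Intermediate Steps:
O = 1711850566263065/23314 (O = (56100 - 1404065*1/303082)*1308947 = (56100 - 108005/23314)*1308947 = (1307807395/23314)*1308947 = 1711850566263065/23314 ≈ 7.3426e+10)
h(V(3, 21)) + O = 21 + 1711850566263065/23314 = 1711850566752659/23314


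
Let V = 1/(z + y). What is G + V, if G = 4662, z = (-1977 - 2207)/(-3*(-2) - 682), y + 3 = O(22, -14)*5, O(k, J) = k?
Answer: 89179567/19129 ≈ 4662.0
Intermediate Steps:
y = 107 (y = -3 + 22*5 = -3 + 110 = 107)
z = 1046/169 (z = -4184/(6 - 682) = -4184/(-676) = -4184*(-1/676) = 1046/169 ≈ 6.1893)
V = 169/19129 (V = 1/(1046/169 + 107) = 1/(19129/169) = 169/19129 ≈ 0.0088347)
G + V = 4662 + 169/19129 = 89179567/19129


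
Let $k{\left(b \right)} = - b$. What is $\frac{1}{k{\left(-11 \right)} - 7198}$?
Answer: $- \frac{1}{7187} \approx -0.00013914$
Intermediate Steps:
$\frac{1}{k{\left(-11 \right)} - 7198} = \frac{1}{\left(-1\right) \left(-11\right) - 7198} = \frac{1}{11 - 7198} = \frac{1}{-7187} = - \frac{1}{7187}$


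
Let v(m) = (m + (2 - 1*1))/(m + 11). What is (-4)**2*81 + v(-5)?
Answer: 3886/3 ≈ 1295.3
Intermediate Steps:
v(m) = (1 + m)/(11 + m) (v(m) = (m + (2 - 1))/(11 + m) = (m + 1)/(11 + m) = (1 + m)/(11 + m))
(-4)**2*81 + v(-5) = (-4)**2*81 + (1 - 5)/(11 - 5) = 16*81 - 4/6 = 1296 + (1/6)*(-4) = 1296 - 2/3 = 3886/3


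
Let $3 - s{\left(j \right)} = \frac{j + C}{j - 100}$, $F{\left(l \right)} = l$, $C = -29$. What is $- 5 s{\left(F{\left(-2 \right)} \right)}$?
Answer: $- \frac{1375}{102} \approx -13.48$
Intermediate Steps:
$s{\left(j \right)} = 3 - \frac{-29 + j}{-100 + j}$ ($s{\left(j \right)} = 3 - \frac{j - 29}{j - 100} = 3 - \frac{-29 + j}{-100 + j}$)
$- 5 s{\left(F{\left(-2 \right)} \right)} = - 5 \frac{-271 + 2 \left(-2\right)}{-100 - 2} = - 5 \frac{-271 - 4}{-102} = - 5 \left(\left(- \frac{1}{102}\right) \left(-275\right)\right) = \left(-5\right) \frac{275}{102} = - \frac{1375}{102}$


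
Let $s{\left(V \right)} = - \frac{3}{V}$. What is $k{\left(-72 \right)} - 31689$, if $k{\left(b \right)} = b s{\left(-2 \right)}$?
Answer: $-31797$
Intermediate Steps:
$k{\left(b \right)} = \frac{3 b}{2}$ ($k{\left(b \right)} = b \left(- \frac{3}{-2}\right) = b \left(\left(-3\right) \left(- \frac{1}{2}\right)\right) = b \frac{3}{2} = \frac{3 b}{2}$)
$k{\left(-72 \right)} - 31689 = \frac{3}{2} \left(-72\right) - 31689 = -108 - 31689 = -31797$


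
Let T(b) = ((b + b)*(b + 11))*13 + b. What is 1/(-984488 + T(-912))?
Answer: 1/20379112 ≈ 4.9070e-8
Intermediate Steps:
T(b) = b + 26*b*(11 + b) (T(b) = ((2*b)*(11 + b))*13 + b = (2*b*(11 + b))*13 + b = 26*b*(11 + b) + b = b + 26*b*(11 + b))
1/(-984488 + T(-912)) = 1/(-984488 - 912*(287 + 26*(-912))) = 1/(-984488 - 912*(287 - 23712)) = 1/(-984488 - 912*(-23425)) = 1/(-984488 + 21363600) = 1/20379112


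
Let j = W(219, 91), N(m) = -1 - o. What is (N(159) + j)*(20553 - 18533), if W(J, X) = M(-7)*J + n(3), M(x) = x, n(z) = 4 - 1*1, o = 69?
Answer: -3232000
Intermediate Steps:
n(z) = 3 (n(z) = 4 - 1 = 3)
N(m) = -70 (N(m) = -1 - 1*69 = -1 - 69 = -70)
W(J, X) = 3 - 7*J (W(J, X) = -7*J + 3 = 3 - 7*J)
j = -1530 (j = 3 - 7*219 = 3 - 1533 = -1530)
(N(159) + j)*(20553 - 18533) = (-70 - 1530)*(20553 - 18533) = -1600*2020 = -3232000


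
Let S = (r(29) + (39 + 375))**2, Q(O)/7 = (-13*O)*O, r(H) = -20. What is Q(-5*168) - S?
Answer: -64364836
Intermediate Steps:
Q(O) = -91*O**2 (Q(O) = 7*((-13*O)*O) = 7*(-13*O**2) = -91*O**2)
S = 155236 (S = (-20 + (39 + 375))**2 = (-20 + 414)**2 = 394**2 = 155236)
Q(-5*168) - S = -91*(-5*168)**2 - 1*155236 = -91*(-840)**2 - 155236 = -91*705600 - 155236 = -64209600 - 155236 = -64364836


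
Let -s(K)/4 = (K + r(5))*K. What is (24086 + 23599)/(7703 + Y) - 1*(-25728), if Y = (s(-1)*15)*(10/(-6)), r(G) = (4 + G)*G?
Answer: 28342423/1101 ≈ 25742.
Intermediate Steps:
r(G) = G*(4 + G)
s(K) = -4*K*(45 + K) (s(K) = -4*(K + 5*(4 + 5))*K = -4*(K + 5*9)*K = -4*(K + 45)*K = -4*(45 + K)*K = -4*K*(45 + K))
Y = -4400 (Y = (-4*(-1)*(45 - 1)*15)*(10/(-6)) = (-4*(-1)*44*15)*(10*(-⅙)) = (176*15)*(-5/3) = 2640*(-5/3) = -4400)
(24086 + 23599)/(7703 + Y) - 1*(-25728) = (24086 + 23599)/(7703 - 4400) - 1*(-25728) = 47685/3303 + 25728 = 47685*(1/3303) + 25728 = 15895/1101 + 25728 = 28342423/1101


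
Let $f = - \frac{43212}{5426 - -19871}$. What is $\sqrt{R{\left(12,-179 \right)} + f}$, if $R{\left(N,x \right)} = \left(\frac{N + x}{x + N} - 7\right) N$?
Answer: $\frac{2 i \sqrt{11792171253}}{25297} \approx 8.5853 i$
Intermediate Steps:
$f = - \frac{43212}{25297}$ ($f = - \frac{43212}{5426 + 19871} = - \frac{43212}{25297} \approx -1.7082$)
$R{\left(N,x \right)} = - 6 N$ ($R{\left(N,x \right)} = \left(\frac{N + x}{N + x} - 7\right) N = \left(1 - 7\right) N = - 6 N$)
$\sqrt{R{\left(12,-179 \right)} + f} = \sqrt{\left(-6\right) 12 - \frac{43212}{25297}} = \sqrt{-72 - \frac{43212}{25297}} = \sqrt{- \frac{1864596}{25297}} = \frac{2 i \sqrt{11792171253}}{25297}$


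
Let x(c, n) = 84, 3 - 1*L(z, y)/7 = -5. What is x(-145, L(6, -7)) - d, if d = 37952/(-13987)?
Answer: 1212860/13987 ≈ 86.713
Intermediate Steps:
L(z, y) = 56 (L(z, y) = 21 - 7*(-5) = 21 + 35 = 56)
d = -37952/13987 (d = 37952*(-1/13987) = -37952/13987 ≈ -2.7134)
x(-145, L(6, -7)) - d = 84 - 1*(-37952/13987) = 84 + 37952/13987 = 1212860/13987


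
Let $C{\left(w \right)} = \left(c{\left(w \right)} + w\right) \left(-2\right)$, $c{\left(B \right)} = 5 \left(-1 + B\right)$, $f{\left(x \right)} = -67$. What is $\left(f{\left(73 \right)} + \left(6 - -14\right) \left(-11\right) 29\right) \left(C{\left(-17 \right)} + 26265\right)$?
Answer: $-170710113$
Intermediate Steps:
$c{\left(B \right)} = -5 + 5 B$
$C{\left(w \right)} = 10 - 12 w$ ($C{\left(w \right)} = \left(\left(-5 + 5 w\right) + w\right) \left(-2\right) = \left(-5 + 6 w\right) \left(-2\right) = 10 - 12 w$)
$\left(f{\left(73 \right)} + \left(6 - -14\right) \left(-11\right) 29\right) \left(C{\left(-17 \right)} + 26265\right) = \left(-67 + \left(6 - -14\right) \left(-11\right) 29\right) \left(\left(10 - -204\right) + 26265\right) = \left(-67 + \left(6 + 14\right) \left(-11\right) 29\right) \left(\left(10 + 204\right) + 26265\right) = \left(-67 + 20 \left(-11\right) 29\right) \left(214 + 26265\right) = \left(-67 - 6380\right) 26479 = \left(-6447\right) 26479 = -170710113$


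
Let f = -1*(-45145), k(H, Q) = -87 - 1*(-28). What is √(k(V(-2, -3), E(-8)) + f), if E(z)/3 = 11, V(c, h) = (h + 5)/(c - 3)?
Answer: √45086 ≈ 212.33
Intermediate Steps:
V(c, h) = (5 + h)/(-3 + c)
E(z) = 33 (E(z) = 3*11 = 33)
k(H, Q) = -59 (k(H, Q) = -87 + 28 = -59)
f = 45145
√(k(V(-2, -3), E(-8)) + f) = √(-59 + 45145) = √45086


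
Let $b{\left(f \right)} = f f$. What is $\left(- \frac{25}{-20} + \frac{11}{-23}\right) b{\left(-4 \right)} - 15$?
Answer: $- \frac{61}{23} \approx -2.6522$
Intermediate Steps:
$b{\left(f \right)} = f^{2}$
$\left(- \frac{25}{-20} + \frac{11}{-23}\right) b{\left(-4 \right)} - 15 = \left(- \frac{25}{-20} + \frac{11}{-23}\right) \left(-4\right)^{2} - 15 = \left(\left(-25\right) \left(- \frac{1}{20}\right) + 11 \left(- \frac{1}{23}\right)\right) 16 - 15 = \left(\frac{5}{4} - \frac{11}{23}\right) 16 - 15 = \frac{71}{92} \cdot 16 - 15 = \frac{284}{23} - 15 = - \frac{61}{23}$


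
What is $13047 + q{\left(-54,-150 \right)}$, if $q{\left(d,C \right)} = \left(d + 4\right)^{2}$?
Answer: $15547$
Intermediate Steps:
$q{\left(d,C \right)} = \left(4 + d\right)^{2}$
$13047 + q{\left(-54,-150 \right)} = 13047 + \left(4 - 54\right)^{2} = 13047 + \left(-50\right)^{2} = 13047 + 2500 = 15547$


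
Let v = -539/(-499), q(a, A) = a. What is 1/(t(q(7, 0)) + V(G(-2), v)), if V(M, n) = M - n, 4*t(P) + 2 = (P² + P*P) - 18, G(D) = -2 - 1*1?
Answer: 998/15389 ≈ 0.064852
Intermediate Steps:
G(D) = -3 (G(D) = -2 - 1 = -3)
v = 539/499 (v = -539*(-1/499) = 539/499 ≈ 1.0802)
t(P) = -5 + P²/2 (t(P) = -½ + ((P² + P*P) - 18)/4 = -½ + ((P² + P²) - 18)/4 = -½ + (2*P² - 18)/4 = -½ + (-18 + 2*P²)/4 = -½ + (-9/2 + P²/2) = -5 + P²/2)
1/(t(q(7, 0)) + V(G(-2), v)) = 1/((-5 + (½)*7²) + (-3 - 1*539/499)) = 1/((-5 + (½)*49) + (-3 - 539/499)) = 1/((-5 + 49/2) - 2036/499) = 1/(39/2 - 2036/499) = 1/(15389/998) = 998/15389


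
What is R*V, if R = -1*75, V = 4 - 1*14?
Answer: 750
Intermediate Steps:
V = -10 (V = 4 - 14 = -10)
R = -75
R*V = -75*(-10) = 750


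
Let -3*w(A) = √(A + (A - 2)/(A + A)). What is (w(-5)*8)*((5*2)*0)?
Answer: 0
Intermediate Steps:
w(A) = -√(A + (-2 + A)/(2*A))/3 (w(A) = -√(A + (A - 2)/(A + A))/3 = -√(A + (-2 + A)/((2*A)))/3 = -√(A + (-2 + A)*(1/(2*A)))/3 = -√(A + (-2 + A)/(2*A))/3)
(w(-5)*8)*((5*2)*0) = (-√(2 - 4/(-5) + 4*(-5))/6*8)*((5*2)*0) = (-√(2 - 4*(-⅕) - 20)/6*8)*(10*0) = (-√(2 + ⅘ - 20)/6*8)*0 = (-I*√430/30*8)*0 = -4*I*√430/15*0 = 0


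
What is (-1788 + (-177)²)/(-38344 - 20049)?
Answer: -29541/58393 ≈ -0.50590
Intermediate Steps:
(-1788 + (-177)²)/(-38344 - 20049) = (-1788 + 31329)/(-58393) = 29541*(-1/58393) = -29541/58393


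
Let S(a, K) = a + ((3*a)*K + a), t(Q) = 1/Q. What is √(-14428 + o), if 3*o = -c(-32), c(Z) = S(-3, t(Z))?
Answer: I*√923270/8 ≈ 120.11*I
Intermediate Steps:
S(a, K) = 2*a + 3*K*a (S(a, K) = a + (3*K*a + a) = a + (a + 3*K*a) = 2*a + 3*K*a)
c(Z) = -6 - 9/Z (c(Z) = -3*(2 + 3/Z) = -6 - 9/Z)
o = 61/32 (o = (-(-6 - 9/(-32)))/3 = (-(-6 - 9*(-1/32)))/3 = (-(-6 + 9/32))/3 = (-1*(-183/32))/3 = (⅓)*(183/32) = 61/32 ≈ 1.9063)
√(-14428 + o) = √(-14428 + 61/32) = √(-461635/32) = I*√923270/8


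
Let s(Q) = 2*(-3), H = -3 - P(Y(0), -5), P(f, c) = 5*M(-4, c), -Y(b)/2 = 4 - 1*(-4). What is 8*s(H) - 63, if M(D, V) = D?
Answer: -111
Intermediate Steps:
Y(b) = -16 (Y(b) = -2*(4 - 1*(-4)) = -2*(4 + 4) = -2*8 = -16)
P(f, c) = -20 (P(f, c) = 5*(-4) = -20)
H = 17 (H = -3 - 1*(-20) = -3 + 20 = 17)
s(Q) = -6
8*s(H) - 63 = 8*(-6) - 63 = -48 - 63 = -111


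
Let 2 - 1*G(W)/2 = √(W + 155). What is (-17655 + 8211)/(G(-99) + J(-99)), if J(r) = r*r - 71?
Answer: -22981974/23687633 - 9444*√14/23687633 ≈ -0.97170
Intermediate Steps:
G(W) = 4 - 2*√(155 + W) (G(W) = 4 - 2*√(W + 155) = 4 - 2*√(155 + W))
J(r) = -71 + r² (J(r) = r² - 71 = -71 + r²)
(-17655 + 8211)/(G(-99) + J(-99)) = (-17655 + 8211)/((4 - 2*√(155 - 99)) + (-71 + (-99)²)) = -9444/((4 - 4*√14) + (-71 + 9801)) = -9444/((4 - 4*√14) + 9730) = -9444/(9734 - 4*√14)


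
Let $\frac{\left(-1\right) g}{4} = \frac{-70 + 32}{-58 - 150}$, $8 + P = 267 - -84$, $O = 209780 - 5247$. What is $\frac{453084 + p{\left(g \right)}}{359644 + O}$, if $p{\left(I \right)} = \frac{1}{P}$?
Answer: $\frac{155407813}{193512711} \approx 0.80309$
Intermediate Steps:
$O = 204533$ ($O = 209780 - 5247 = 204533$)
$P = 343$ ($P = -8 + \left(267 - -84\right) = -8 + \left(267 + 84\right) = -8 + 351 = 343$)
$g = - \frac{19}{26}$ ($g = - 4 \frac{-70 + 32}{-58 - 150} = - 4 \left(- \frac{38}{-208}\right) = - 4 \left(\left(-38\right) \left(- \frac{1}{208}\right)\right) = \left(-4\right) \frac{19}{104} = - \frac{19}{26} \approx -0.73077$)
$p{\left(I \right)} = \frac{1}{343}$
$\frac{453084 + p{\left(g \right)}}{359644 + O} = \frac{453084 + \frac{1}{343}}{359644 + 204533} = \frac{155407813}{343 \cdot 564177} = \frac{155407813}{343} \cdot \frac{1}{564177} = \frac{155407813}{193512711}$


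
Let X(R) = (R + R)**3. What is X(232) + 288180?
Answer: 100185524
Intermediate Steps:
X(R) = 8*R**3 (X(R) = (2*R)**3 = 8*R**3)
X(232) + 288180 = 8*232**3 + 288180 = 8*12487168 + 288180 = 99897344 + 288180 = 100185524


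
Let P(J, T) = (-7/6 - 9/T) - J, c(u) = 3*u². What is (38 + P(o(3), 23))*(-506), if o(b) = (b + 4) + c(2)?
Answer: -26477/3 ≈ -8825.7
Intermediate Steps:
o(b) = 16 + b (o(b) = (b + 4) + 3*2² = (4 + b) + 3*4 = (4 + b) + 12 = 16 + b)
P(J, T) = -7/6 - J - 9/T (P(J, T) = (-7*⅙ - 9/T) - J = (-7/6 - 9/T) - J = -7/6 - J - 9/T)
(38 + P(o(3), 23))*(-506) = (38 + (-7/6 - (16 + 3) - 9/23))*(-506) = (38 + (-7/6 - 1*19 - 9*1/23))*(-506) = (38 + (-7/6 - 19 - 9/23))*(-506) = (38 - 2837/138)*(-506) = (2407/138)*(-506) = -26477/3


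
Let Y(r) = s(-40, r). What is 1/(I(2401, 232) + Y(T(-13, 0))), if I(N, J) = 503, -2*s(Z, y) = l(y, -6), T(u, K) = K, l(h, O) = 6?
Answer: 1/500 ≈ 0.0020000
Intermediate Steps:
s(Z, y) = -3 (s(Z, y) = -½*6 = -3)
Y(r) = -3
1/(I(2401, 232) + Y(T(-13, 0))) = 1/(503 - 3) = 1/500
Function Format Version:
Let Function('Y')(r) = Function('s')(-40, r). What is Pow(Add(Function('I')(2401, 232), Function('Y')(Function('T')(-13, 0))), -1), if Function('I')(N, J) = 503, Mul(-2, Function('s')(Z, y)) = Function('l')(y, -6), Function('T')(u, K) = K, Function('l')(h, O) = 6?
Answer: Rational(1, 500) ≈ 0.0020000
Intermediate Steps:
Function('s')(Z, y) = -3 (Function('s')(Z, y) = Mul(Rational(-1, 2), 6) = -3)
Function('Y')(r) = -3
Pow(Add(Function('I')(2401, 232), Function('Y')(Function('T')(-13, 0))), -1) = Pow(Add(503, -3), -1) = Pow(500, -1) = Rational(1, 500)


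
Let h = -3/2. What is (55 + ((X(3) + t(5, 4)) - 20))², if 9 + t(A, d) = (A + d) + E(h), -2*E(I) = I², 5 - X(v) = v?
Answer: 82369/64 ≈ 1287.0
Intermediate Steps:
h = -3/2 (h = -3*½ = -3/2 ≈ -1.5000)
X(v) = 5 - v
E(I) = -I²/2
t(A, d) = -81/8 + A + d (t(A, d) = -9 + ((A + d) - (-3/2)²/2) = -9 + ((A + d) - ½*9/4) = -9 + ((A + d) - 9/8) = -9 + (-9/8 + A + d) = -81/8 + A + d)
(55 + ((X(3) + t(5, 4)) - 20))² = (55 + (((5 - 1*3) + (-81/8 + 5 + 4)) - 20))² = (55 + (((5 - 3) - 9/8) - 20))² = (55 + ((2 - 9/8) - 20))² = (55 + (7/8 - 20))² = (55 - 153/8)² = (287/8)² = 82369/64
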